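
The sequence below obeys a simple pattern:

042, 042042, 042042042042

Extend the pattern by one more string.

Each string is two copies of the previous one concatenated.
One more doubling of 042042042042 gives the answer.

042042042042042042042042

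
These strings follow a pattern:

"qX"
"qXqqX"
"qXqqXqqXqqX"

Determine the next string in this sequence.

qXqqXqqXqqXqqXqqXqqXqqX

s(k+1) = s(k)·q·s(k) — each term doubles the last with 'q' between the halves.
One more doubling of qXqqXqqXqqX gives the answer.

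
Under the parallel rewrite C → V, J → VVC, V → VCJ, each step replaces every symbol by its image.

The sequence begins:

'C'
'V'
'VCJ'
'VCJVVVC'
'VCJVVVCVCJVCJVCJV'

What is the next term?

Rewriting the 17 symbols of VCJVVVCVCJVCJVCJV one by one yields VCJ V VVC VCJ VCJ VCJ V VCJ V VVC VCJ V VVC VCJ V VVC VCJ; concatenated:

VCJVVVCVCJVCJVCJVVCJVVVCVCJVVVCVCJVVVCVCJ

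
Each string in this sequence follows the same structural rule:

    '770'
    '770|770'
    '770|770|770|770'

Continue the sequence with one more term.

770|770|770|770|770|770|770|770

s(k+1) = s(k)·|·s(k) — each term doubles the last with '|' between the halves.
One more doubling of 770|770|770|770 gives the answer.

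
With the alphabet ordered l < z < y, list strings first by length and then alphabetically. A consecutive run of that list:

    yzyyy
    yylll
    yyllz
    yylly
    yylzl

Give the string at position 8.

Advancing 3 positions from yylzl through yylzl → yylzz → yylzy reaches term 8.

yylyl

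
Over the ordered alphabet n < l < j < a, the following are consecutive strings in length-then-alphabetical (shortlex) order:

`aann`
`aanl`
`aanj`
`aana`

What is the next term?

Find the rightmost character of aana below a, bump it to the next letter, and reset everything to its right to n.

aaln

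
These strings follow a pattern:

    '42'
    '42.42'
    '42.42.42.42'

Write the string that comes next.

Each string is two copies of the previous one joined by '.'.
Doubling 42.42.42.42 with '.' between the halves:

42.42.42.42.42.42.42.42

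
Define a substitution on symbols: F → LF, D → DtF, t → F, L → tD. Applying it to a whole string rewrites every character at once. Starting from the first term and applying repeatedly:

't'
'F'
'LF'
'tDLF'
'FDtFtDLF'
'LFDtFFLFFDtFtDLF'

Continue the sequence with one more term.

φ(LFDtFFLFFDtFtDLF) expands symbol-by-symbol to tD LF DtF F LF LF tD LF LF DtF F LF F DtF tD LF; joining the 16 pieces gives the next term.

tDLFDtFFLFLFtDLFLFDtFFLFFDtFtDLF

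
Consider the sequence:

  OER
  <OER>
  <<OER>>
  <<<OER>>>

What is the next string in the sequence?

Every step adds < to the front and > to the end of the previous string.
One more step from <<<OER>>> gives the answer.

<<<<OER>>>>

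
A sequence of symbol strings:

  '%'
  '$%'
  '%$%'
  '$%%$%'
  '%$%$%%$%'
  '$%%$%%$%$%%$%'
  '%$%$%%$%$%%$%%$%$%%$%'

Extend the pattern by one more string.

$%%$%%$%$%%$%%$%$%%$%$%%$%%$%$%%$%

This is a Fibonacci-style word recurrence s(k) = s(k−2)·s(k−1): e.g. %·$% = %$%.
The next term joins $%%$%%$%$%%$% and %$%$%%$%$%%$%%$%$%%$%.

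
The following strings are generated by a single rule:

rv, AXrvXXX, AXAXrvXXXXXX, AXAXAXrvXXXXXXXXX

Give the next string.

Each term wraps the previous one in AX on the left and XXX on the right.
Applying this once more to AXAXAXrvXXXXXXXXX:

AXAXAXAXrvXXXXXXXXXXXX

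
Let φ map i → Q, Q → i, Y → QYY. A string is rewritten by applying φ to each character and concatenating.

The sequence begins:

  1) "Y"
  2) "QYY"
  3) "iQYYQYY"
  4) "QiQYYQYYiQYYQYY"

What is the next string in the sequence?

Rewriting the 15 symbols of QiQYYQYYiQYYQYY one by one yields i Q i QYY QYY i QYY QYY Q i QYY QYY i QYY QYY; concatenated:

iQiQYYQYYiQYYQYYQiQYYQYYiQYYQYY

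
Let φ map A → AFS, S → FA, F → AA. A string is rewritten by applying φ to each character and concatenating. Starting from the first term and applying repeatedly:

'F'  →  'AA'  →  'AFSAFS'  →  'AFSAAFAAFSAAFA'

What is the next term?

Rewriting the 14 symbols of AFSAAFAAFSAAFA one by one yields AFS AA FA AFS AFS AA AFS AFS AA FA AFS AFS AA AFS; concatenated:

AFSAAFAAFSAFSAAAFSAFSAAFAAFSAFSAAAFS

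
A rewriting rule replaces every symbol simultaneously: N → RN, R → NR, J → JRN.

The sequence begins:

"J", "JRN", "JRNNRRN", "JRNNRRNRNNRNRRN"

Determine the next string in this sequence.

Applying the rule to each of the 15 symbols of JRNNRRNRNNRNRRN gives the pieces JRN NR RN RN NR NR RN NR RN RN NR RN NR NR RN, which concatenate to the answer.

JRNNRRNRNNRNRRNNRRNRNNRRNNRNRRN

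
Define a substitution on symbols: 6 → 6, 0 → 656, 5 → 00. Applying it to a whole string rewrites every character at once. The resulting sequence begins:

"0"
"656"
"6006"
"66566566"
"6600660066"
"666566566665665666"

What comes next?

Rewriting the 18 symbols of 666566566665665666 one by one yields 6 6 6 00 6 6 00 6 6 6 6 00 6 6 00 6 6 6; concatenated:

6660066006666006600666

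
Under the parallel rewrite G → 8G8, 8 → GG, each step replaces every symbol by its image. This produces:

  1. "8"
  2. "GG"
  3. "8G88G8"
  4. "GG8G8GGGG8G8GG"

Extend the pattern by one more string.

8G88G8GG8G8GG8G88G88G88G8GG8G8GG8G88G8

Replace each of the 14 characters of GG8G8GGGG8G8GG in place — 8G8 8G8 GG 8G8 GG 8G8 8G8 8G8 8G8 GG 8G8 GG 8G8 8G8 — and concatenate.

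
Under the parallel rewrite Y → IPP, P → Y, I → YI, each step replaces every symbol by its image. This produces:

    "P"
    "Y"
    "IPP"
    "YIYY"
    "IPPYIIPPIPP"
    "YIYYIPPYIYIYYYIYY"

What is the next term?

Rewriting the 17 symbols of YIYYIPPYIYIYYYIYY one by one yields IPP YI IPP IPP YI Y Y IPP YI IPP YI IPP IPP IPP YI IPP IPP; concatenated:

IPPYIIPPIPPYIYYIPPYIIPPYIIPPIPPIPPYIIPPIPP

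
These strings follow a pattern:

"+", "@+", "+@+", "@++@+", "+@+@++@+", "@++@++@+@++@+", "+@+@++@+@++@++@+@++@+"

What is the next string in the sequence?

@++@++@+@++@++@+@++@+@++@++@+@++@+

Each term (from the third on) is the two preceding terms concatenated in order: term 3 = +·@+ = +@+.
The next term joins @++@++@+@++@+ and +@+@++@+@++@++@+@++@+.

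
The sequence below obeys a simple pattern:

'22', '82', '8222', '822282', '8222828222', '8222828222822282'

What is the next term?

From term 3 onward, concatenate the last term with the second-to-last: 82·22 = 8222, 8222·82 = 822282, …
So term 7 is 8222828222822282·8222828222.

82228282228222828222828222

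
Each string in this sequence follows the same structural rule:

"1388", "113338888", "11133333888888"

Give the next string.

1111333333388888888

Each string has the form 1^{n} 3^{2n-1} 8^{2n} (n = 1, 2, …).
At n = 4 the blocks have lengths 4, 7, 8.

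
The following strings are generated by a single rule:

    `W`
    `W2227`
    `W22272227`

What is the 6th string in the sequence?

Every step adds 2227 to the end: s(k+1) = s(k)·2227.
From W22272227, 3 further steps: W22272227 → W222722272227 → W2227222722272227 → (answer).

W22272227222722272227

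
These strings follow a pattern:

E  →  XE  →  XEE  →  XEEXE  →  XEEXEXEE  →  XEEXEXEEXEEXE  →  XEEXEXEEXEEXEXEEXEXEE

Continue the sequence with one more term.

XEEXEXEEXEEXEXEEXEXEEXEEXEXEEXEEXE

Each term (from the third on) is the previous term followed by the one before it: term 3 = XE·E = XEE.
Continuing: XEEXEXEEXEEXEXEEXEXEE · XEEXEXEEXEEXE gives term 8.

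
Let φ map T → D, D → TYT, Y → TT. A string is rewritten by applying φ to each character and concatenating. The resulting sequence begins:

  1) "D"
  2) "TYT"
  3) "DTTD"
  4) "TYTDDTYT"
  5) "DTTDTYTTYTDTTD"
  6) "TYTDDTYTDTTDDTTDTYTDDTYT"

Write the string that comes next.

Applying the rule to each of the 24 symbols of TYTDDTYTDTTDDTTDTYTDDTYT gives the pieces D TT D TYT TYT D TT D TYT D D TYT TYT D D TYT D TT D TYT TYT D TT D, which concatenate to the answer.

DTTDTYTTYTDTTDTYTDDTYTTYTDDTYTDTTDTYTTYTDTTD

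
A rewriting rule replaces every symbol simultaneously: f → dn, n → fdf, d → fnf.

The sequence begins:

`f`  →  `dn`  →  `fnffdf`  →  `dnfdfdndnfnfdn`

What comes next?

Rewriting the 14 symbols of dnfdfdndnfnfdn one by one yields fnf fdf dn fnf dn fnf fdf fnf fdf dn fdf dn fnf fdf; concatenated:

fnffdfdnfnfdnfnffdffnffdfdnfdfdnfnffdf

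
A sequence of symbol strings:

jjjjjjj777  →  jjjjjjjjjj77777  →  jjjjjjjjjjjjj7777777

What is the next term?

Each string has the form j^{3n+1} 7^{2n-1}, where the shown terms are n = 2, 3, 4.
At n = 5 the blocks have lengths 16, 9.

jjjjjjjjjjjjjjjj777777777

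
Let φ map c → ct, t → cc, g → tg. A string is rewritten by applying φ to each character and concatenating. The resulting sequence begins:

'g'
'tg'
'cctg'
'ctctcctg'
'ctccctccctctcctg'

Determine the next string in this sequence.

ctccctctctccctctctccctccctctcctg

Replace each of the 16 characters of ctccctccctctcctg in place — ct cc ct ct ct cc ct ct ct cc ct cc ct ct cc tg — and concatenate.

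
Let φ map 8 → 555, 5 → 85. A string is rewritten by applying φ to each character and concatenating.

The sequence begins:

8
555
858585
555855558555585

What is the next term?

858585555858585855558585858555585

Replace each of the 15 characters of 555855558555585 in place — 85 85 85 555 85 85 85 85 555 85 85 85 85 555 85 — and concatenate.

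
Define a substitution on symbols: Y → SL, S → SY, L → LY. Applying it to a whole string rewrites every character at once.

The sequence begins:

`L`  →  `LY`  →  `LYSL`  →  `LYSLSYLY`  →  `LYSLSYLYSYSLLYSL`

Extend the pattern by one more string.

Applying the rule to each of the 16 symbols of LYSLSYLYSYSLLYSL gives the pieces LY SL SY LY SY SL LY SL SY SL SY LY LY SL SY LY, which concatenate to the answer.

LYSLSYLYSYSLLYSLSYSLSYLYLYSLSYLY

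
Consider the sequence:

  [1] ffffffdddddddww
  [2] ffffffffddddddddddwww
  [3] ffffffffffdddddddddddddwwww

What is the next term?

The n-th term is 2n+2 f's then 3n+1 d's then n w's, where the shown terms are n = 2, 3, 4.
At n = 5 the blocks have lengths 12, 16, 5.

ffffffffffffddddddddddddddddwwwww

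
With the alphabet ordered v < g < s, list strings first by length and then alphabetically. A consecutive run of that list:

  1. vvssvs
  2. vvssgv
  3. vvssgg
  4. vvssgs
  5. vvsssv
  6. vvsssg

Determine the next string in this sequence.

vvssss

Treat vvsssg as a base-3 numeral over the given alphabet and add one, carrying through any trailing s's.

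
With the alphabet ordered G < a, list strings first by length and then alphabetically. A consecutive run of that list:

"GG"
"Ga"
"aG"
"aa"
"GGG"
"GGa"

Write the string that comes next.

The successor of GGa increments the rightmost position that isn't already a and resets every position after it to G.

GaG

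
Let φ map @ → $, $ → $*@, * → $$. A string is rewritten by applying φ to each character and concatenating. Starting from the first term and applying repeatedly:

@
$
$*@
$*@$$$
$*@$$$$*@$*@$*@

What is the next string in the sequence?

$*@$$$$*@$*@$*@$*@$$$$*@$$$$*@$$$

φ($*@$$$$*@$*@$*@) expands symbol-by-symbol to $*@ $$ $ $*@ $*@ $*@ $*@ $$ $ $*@ $$ $ $*@ $$ $; joining the 15 pieces gives the next term.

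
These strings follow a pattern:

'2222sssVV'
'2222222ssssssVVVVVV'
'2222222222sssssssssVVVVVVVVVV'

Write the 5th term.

The n-th term is 3n+1 2's then 3n s's then 4n-2 V's (n = 1, 2, …).
Setting n = 5 gives 16, 15, 18 characters in each block.

2222222222222222sssssssssssssssVVVVVVVVVVVVVVVVVV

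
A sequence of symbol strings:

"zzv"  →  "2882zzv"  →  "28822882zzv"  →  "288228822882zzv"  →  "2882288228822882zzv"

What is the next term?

The strings grow by a fixed prefix 2882 each time.
So the next term is 2882·2882288228822882zzv.

28822882288228822882zzv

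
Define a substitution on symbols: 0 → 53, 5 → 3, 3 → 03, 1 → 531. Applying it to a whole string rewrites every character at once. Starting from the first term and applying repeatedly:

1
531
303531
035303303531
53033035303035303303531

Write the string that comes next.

Rewriting the 23 symbols of 53033035303035303303531 one by one yields 3 03 53 03 03 53 03 3 03 53 03 53 03 3 03 53 03 03 53 03 3 03 531; concatenated:

3035303035303303530353033035303035303303531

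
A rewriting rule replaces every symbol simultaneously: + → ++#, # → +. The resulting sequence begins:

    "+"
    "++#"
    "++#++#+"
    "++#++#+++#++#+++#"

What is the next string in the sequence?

φ(++#++#+++#++#+++#) expands symbol-by-symbol to ++# ++# + ++# ++# + ++# ++# ++# + ++# ++# + ++# ++# ++# +; joining the 17 pieces gives the next term.

++#++#+++#++#+++#++#++#+++#++#+++#++#++#+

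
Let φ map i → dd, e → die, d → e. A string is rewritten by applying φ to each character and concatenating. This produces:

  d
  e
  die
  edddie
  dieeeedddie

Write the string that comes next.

Expanding dieeeedddie: d→e, i→dd, e→die, e→die, e→die, e→die, d→e, d→e, d→e, i→dd, e→die. Concatenated: e dd die die die die e e e dd die.

edddiediediedieeeedddie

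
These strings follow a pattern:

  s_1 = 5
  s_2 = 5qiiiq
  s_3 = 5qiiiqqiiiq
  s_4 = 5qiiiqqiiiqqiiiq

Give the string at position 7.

5qiiiqqiiiqqiiiqqiiiqqiiiqqiiiq

The strings grow by a fixed suffix qiiiq each time.
From 5qiiiqqiiiqqiiiq, 3 further steps: 5qiiiqqiiiqqiiiq → 5qiiiqqiiiqqiiiqqiiiq → 5qiiiqqiiiqqiiiqqiiiqqiiiq → (answer).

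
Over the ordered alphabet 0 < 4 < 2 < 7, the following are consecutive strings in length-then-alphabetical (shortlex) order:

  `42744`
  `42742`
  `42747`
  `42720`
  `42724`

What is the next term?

Find the rightmost character of 42724 below 7, bump it to the next letter, and reset everything to its right to 0.

42722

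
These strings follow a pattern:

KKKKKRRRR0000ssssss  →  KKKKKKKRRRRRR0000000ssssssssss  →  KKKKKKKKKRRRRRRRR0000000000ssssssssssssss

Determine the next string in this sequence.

Each string has the form K^{2n+3} R^{2n+2} 0^{3n+1} s^{4n+2} (n = 1, 2, …).
For the next term, n = 4, so the run lengths are 11, 10, 13, 18.

KKKKKKKKKKKRRRRRRRRRR0000000000000ssssssssssssssssss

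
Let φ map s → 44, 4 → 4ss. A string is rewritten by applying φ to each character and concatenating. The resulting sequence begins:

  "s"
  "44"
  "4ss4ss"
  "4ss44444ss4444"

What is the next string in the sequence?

φ(4ss44444ss4444) expands symbol-by-symbol to 4ss 44 44 4ss 4ss 4ss 4ss 4ss 44 44 4ss 4ss 4ss 4ss; joining the 14 pieces gives the next term.

4ss44444ss4ss4ss4ss4ss44444ss4ss4ss4ss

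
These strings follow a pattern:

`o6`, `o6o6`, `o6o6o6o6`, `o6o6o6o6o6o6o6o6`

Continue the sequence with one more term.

Each string is two copies of the previous one concatenated.
So the next term is two copies of o6o6o6o6o6o6o6o6.

o6o6o6o6o6o6o6o6o6o6o6o6o6o6o6o6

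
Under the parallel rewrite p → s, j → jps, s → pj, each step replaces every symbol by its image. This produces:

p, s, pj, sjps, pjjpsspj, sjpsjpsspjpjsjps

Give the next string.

Applying the rule to each of the 16 symbols of sjpsjpsspjpjsjps gives the pieces pj jps s pj jps s pj pj s jps s jps pj jps s pj, which concatenate to the answer.

pjjpsspjjpsspjpjsjpssjpspjjpsspj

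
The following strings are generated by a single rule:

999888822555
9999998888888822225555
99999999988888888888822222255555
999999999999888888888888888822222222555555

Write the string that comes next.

9999999999999998888888888888888888822222222225555555

The n-th term is 3n 9's then 4n 8's then 2n 2's then n+2 5's (n = 1, 2, …).
At n = 5 the blocks have lengths 15, 20, 10, 7.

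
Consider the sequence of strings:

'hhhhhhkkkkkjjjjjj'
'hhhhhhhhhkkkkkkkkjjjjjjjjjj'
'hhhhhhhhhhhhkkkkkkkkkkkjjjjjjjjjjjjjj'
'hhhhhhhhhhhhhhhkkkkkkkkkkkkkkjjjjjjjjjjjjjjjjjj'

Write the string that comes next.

hhhhhhhhhhhhhhhhhhkkkkkkkkkkkkkkkkkjjjjjjjjjjjjjjjjjjjjjj

Each string has the form h^{3n+3} k^{3n+2} j^{4n+2} (n = 1, 2, …).
Setting n = 5 gives 18, 17, 22 characters in each block.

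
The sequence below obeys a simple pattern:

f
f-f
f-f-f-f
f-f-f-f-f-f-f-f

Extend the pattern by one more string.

f-f-f-f-f-f-f-f-f-f-f-f-f-f-f-f

s(k+1) = s(k)·-·s(k) — each term doubles the last with '-' between the halves.
So the next term is two copies of f-f-f-f-f-f-f-f with '-' between the halves.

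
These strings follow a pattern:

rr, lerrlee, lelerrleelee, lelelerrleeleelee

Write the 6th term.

s(k+1) = le·s(k)·lee, so each term gains le as a prefix and lee as a suffix.
From lelelerrleeleelee, 2 further steps: lelelerrleeleelee → lelelelerrleeleeleelee → (answer).

lelelelelerrleeleeleeleelee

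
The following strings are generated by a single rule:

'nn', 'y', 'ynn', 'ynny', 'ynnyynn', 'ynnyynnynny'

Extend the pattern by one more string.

This is a Fibonacci-style word recurrence s(k) = s(k−1)·s(k−2): e.g. y·nn = ynn.
So term 7 is ynnyynnynny·ynnyynn.

ynnyynnynnyynnyynn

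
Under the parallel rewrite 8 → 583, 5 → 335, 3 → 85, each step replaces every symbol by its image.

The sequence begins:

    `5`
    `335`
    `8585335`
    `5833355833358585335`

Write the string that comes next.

3355838585853353355838585853355833355833358585335

Replace each of the 19 characters of 5833355833358585335 in place — 335 583 85 85 85 335 335 583 85 85 85 335 583 335 583 335 85 85 335 — and concatenate.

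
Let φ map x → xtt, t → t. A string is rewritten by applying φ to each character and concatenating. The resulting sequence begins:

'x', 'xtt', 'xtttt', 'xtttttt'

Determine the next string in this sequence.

Apply φ to xtttttt symbol by symbol: x→xtt, t→t, t→t, t→t, t→t, t→t, t→t; joined: xtt t t t t t t.

xtttttttt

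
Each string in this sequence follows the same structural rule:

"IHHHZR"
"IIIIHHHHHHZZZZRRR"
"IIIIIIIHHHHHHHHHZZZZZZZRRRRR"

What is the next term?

Each string has the form I^{3n-2} H^{3n} Z^{3n-2} R^{2n-1} (n = 1, 2, …).
Setting n = 4 gives 10, 12, 10, 7 characters in each block.

IIIIIIIIIIHHHHHHHHHHHHZZZZZZZZZZRRRRRRR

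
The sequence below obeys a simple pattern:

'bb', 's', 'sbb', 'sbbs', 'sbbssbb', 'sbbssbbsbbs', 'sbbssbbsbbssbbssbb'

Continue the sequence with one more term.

sbbssbbsbbssbbssbbsbbssbbsbbs

Each term (from the third on) is the previous term followed by the one before it: term 3 = s·bb = sbb.
So term 8 is sbbssbbsbbssbbssbb·sbbssbbsbbs.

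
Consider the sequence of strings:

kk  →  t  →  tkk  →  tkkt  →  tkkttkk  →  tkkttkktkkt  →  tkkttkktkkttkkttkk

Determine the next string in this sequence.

Each term (from the third on) is the previous term followed by the one before it: term 3 = t·kk = tkk.
The next term joins tkkttkktkkttkkttkk and tkkttkktkkt.

tkkttkktkkttkkttkktkkttkktkkt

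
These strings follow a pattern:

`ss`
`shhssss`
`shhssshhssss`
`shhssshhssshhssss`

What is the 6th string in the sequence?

The strings grow by a fixed prefix shhss each time.
From shhssshhssshhssss, 2 further steps: shhssshhssshhssss → shhssshhssshhssshhssss → (answer).

shhssshhssshhssshhssshhssss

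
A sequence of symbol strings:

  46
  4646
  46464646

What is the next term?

Every step duplicates the string.
One more doubling of 46464646 gives the answer.

4646464646464646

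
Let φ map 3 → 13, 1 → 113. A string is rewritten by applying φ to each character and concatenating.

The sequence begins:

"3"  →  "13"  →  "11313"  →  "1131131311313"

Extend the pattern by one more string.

1131131311311313113131131131311313

φ(1131131311313) expands symbol-by-symbol to 113 113 13 113 113 13 113 13 113 113 13 113 13; joining the 13 pieces gives the next term.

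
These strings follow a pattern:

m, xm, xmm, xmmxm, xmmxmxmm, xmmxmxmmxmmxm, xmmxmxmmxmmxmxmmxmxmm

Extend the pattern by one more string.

This is a Fibonacci-style word recurrence s(k) = s(k−1)·s(k−2): e.g. xm·m = xmm.
The next term joins xmmxmxmmxmmxmxmmxmxmm and xmmxmxmmxmmxm.

xmmxmxmmxmmxmxmmxmxmmxmmxmxmmxmmxm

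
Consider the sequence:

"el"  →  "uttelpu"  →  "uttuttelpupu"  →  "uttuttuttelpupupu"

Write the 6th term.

uttuttuttuttuttelpupupupupu

s(k+1) = utt·s(k)·pu, so each term gains utt as a prefix and pu as a suffix.
From uttuttuttelpupupu, 2 further steps: uttuttuttelpupupu → uttuttuttuttelpupupupu → (answer).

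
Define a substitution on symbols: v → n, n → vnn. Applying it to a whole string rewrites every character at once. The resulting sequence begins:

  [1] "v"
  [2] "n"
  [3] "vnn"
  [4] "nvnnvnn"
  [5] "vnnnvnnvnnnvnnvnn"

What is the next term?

nvnnvnnvnnnvnnvnnnvnnvnnvnnnvnnvnnnvnnvnn

Applying the rule to each of the 17 symbols of vnnnvnnvnnnvnnvnn gives the pieces n vnn vnn vnn n vnn vnn n vnn vnn vnn n vnn vnn n vnn vnn, which concatenate to the answer.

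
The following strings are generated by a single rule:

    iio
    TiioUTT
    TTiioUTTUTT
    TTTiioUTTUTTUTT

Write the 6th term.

TTTTTiioUTTUTTUTTUTTUTT

Every step adds T to the front and UTT to the end of the previous string.
From TTTiioUTTUTTUTT, 2 further steps: TTTiioUTTUTTUTT → TTTTiioUTTUTTUTTUTT → (answer).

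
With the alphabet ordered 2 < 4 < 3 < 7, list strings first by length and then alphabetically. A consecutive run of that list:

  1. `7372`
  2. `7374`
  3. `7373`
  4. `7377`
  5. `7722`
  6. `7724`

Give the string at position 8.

7727

Continuing the enumeration 2 steps past 7724: 7724 → 7723 → (answer).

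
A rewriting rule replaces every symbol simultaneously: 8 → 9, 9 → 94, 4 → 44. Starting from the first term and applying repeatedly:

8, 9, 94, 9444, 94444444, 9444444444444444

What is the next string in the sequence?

Rewriting the 16 symbols of 9444444444444444 one by one yields 94 44 44 44 44 44 44 44 44 44 44 44 44 44 44 44; concatenated:

94444444444444444444444444444444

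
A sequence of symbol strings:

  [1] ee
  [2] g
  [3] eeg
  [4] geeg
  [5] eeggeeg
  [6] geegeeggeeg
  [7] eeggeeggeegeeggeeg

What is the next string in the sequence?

geegeeggeegeeggeeggeegeeggeeg

This is a Fibonacci-style word recurrence s(k) = s(k−2)·s(k−1): e.g. ee·g = eeg.
The next term joins geegeeggeeg and eeggeeggeegeeggeeg.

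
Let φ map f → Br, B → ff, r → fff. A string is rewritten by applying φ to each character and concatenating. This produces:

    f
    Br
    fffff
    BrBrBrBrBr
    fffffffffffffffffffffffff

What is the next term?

Applying the rule to each of the 25 symbols of fffffffffffffffffffffffff gives the pieces Br Br Br Br Br Br Br Br Br Br Br Br Br Br Br Br Br Br Br Br Br Br Br Br Br, which concatenate to the answer.

BrBrBrBrBrBrBrBrBrBrBrBrBrBrBrBrBrBrBrBrBrBrBrBrBr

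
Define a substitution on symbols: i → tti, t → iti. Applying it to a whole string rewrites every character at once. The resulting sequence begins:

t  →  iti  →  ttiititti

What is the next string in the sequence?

itiitittittiitittiitiititti

Rewriting each symbol of ttiititti: t→iti, t→iti, i→tti, i→tti, t→iti, i→tti, t→iti, t→iti, i→tti, which concatenates to iti iti tti tti iti tti iti iti tti.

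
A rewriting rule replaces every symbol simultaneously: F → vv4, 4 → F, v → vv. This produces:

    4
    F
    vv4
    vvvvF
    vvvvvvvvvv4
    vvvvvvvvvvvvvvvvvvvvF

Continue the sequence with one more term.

Rewriting the 21 symbols of vvvvvvvvvvvvvvvvvvvvF one by one yields vv vv vv vv vv vv vv vv vv vv vv vv vv vv vv vv vv vv vv vv vv4; concatenated:

vvvvvvvvvvvvvvvvvvvvvvvvvvvvvvvvvvvvvvvvvv4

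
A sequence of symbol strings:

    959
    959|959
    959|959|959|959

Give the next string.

959|959|959|959|959|959|959|959

s(k+1) = s(k)·|·s(k) — each term doubles the last with '|' between the halves.
One more doubling of 959|959|959|959 gives the answer.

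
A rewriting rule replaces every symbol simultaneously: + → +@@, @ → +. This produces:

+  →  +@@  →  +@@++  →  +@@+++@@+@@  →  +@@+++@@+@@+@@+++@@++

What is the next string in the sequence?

Replace each of the 21 characters of +@@+++@@+@@+@@+++@@++ in place — +@@ + + +@@ +@@ +@@ + + +@@ + + +@@ + + +@@ +@@ +@@ + + +@@ +@@ — and concatenate.

+@@+++@@+@@+@@+++@@+++@@+++@@+@@+@@+++@@+@@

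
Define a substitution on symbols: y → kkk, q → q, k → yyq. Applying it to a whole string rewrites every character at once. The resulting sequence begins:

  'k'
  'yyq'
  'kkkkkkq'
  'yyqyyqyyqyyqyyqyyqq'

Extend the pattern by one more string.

kkkkkkqkkkkkkqkkkkkkqkkkkkkqkkkkkkqkkkkkkqq

Applying the rule to each of the 19 symbols of yyqyyqyyqyyqyyqyyqq gives the pieces kkk kkk q kkk kkk q kkk kkk q kkk kkk q kkk kkk q kkk kkk q q, which concatenate to the answer.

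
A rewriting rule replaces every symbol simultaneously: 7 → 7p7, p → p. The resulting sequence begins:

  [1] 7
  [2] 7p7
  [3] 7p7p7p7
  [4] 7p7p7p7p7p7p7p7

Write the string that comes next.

Rewriting the 15 symbols of 7p7p7p7p7p7p7p7 one by one yields 7p7 p 7p7 p 7p7 p 7p7 p 7p7 p 7p7 p 7p7 p 7p7; concatenated:

7p7p7p7p7p7p7p7p7p7p7p7p7p7p7p7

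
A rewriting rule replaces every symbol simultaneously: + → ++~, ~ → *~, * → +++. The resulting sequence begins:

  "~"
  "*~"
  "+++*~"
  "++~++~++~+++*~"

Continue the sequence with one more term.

++~++~*~++~++~*~++~++~*~++~++~++~+++*~

Applying the rule to each of the 14 symbols of ++~++~++~+++*~ gives the pieces ++~ ++~ *~ ++~ ++~ *~ ++~ ++~ *~ ++~ ++~ ++~ +++ *~, which concatenate to the answer.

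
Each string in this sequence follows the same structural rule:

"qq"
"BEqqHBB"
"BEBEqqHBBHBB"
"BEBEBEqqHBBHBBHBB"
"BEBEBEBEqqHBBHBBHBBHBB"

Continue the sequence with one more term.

BEBEBEBEBEqqHBBHBBHBBHBBHBB

s(k+1) = BE·s(k)·HBB, so each term gains BE as a prefix and HBB as a suffix.
One more step from BEBEBEBEqqHBBHBBHBBHBB gives the answer.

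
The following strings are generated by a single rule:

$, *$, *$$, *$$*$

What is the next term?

*$$*$*$$

Each term (from the third on) is the previous term followed by the one before it: term 3 = *$·$ = *$$.
Continuing: *$$*$ · *$$ gives term 5.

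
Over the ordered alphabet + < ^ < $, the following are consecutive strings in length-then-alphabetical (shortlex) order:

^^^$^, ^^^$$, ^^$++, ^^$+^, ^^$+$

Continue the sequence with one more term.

Treat ^^$+$ as a base-3 numeral over the given alphabet and add one, carrying through any trailing $'s.

^^$^+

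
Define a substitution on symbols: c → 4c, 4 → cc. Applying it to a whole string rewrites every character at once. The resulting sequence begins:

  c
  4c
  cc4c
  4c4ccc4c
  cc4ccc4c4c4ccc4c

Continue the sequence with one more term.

Rewriting the 16 symbols of cc4ccc4c4c4ccc4c one by one yields 4c 4c cc 4c 4c 4c cc 4c cc 4c cc 4c 4c 4c cc 4c; concatenated:

4c4ccc4c4c4ccc4ccc4ccc4c4c4ccc4c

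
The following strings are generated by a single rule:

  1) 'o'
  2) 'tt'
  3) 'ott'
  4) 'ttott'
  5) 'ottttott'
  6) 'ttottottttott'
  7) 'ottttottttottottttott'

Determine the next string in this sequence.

ttottottttottottttottttottottttott

This is a Fibonacci-style word recurrence s(k) = s(k−2)·s(k−1): e.g. o·tt = ott.
Continuing: ttottottttott · ottttottttottottttott gives term 8.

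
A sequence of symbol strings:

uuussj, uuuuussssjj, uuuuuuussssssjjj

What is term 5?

Term n consists of 2n+1 u's, followed by 2n s's, followed by n j's (n = 1, 2, …).
Setting n = 5 gives 11, 10, 5 characters in each block.

uuuuuuuuuuussssssssssjjjjj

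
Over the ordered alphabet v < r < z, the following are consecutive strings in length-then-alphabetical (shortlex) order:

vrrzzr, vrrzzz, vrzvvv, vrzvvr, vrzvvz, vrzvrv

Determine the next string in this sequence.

vrzvrr

Find the rightmost character of vrzvrv below z, bump it to the next letter, and reset everything to its right to v.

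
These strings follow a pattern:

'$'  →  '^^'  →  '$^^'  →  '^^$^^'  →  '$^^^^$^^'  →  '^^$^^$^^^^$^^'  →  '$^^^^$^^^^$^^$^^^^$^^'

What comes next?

Each term (from the third on) is the two preceding terms concatenated in order: term 3 = $·^^ = $^^.
The next term joins ^^$^^$^^^^$^^ and $^^^^$^^^^$^^$^^^^$^^.

^^$^^$^^^^$^^$^^^^$^^^^$^^$^^^^$^^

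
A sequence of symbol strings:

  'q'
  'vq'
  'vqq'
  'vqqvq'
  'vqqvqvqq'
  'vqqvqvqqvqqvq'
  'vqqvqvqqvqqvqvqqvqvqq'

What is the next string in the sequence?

From term 3 onward, concatenate the last term with the second-to-last: vq·q = vqq, vqq·vq = vqqvq, …
Continuing: vqqvqvqqvqqvqvqqvqvqq · vqqvqvqqvqqvq gives term 8.

vqqvqvqqvqqvqvqqvqvqqvqqvqvqqvqqvq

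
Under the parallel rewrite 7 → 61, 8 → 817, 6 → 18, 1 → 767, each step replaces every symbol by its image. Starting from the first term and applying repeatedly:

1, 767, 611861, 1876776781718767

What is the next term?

76781761186161186181776761767817611861

φ(1876776781718767) expands symbol-by-symbol to 767 817 61 18 61 61 18 61 817 767 61 767 817 61 18 61; joining the 16 pieces gives the next term.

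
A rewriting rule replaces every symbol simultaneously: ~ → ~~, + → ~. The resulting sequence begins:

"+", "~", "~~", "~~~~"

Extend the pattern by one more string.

Apply φ to ~~~~ symbol by symbol: ~→~~, ~→~~, ~→~~, ~→~~; joined: ~~ ~~ ~~ ~~.

~~~~~~~~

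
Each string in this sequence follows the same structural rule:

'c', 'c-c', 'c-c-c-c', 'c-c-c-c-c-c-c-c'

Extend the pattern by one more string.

s(k+1) = s(k)·-·s(k) — each term doubles the last with '-' between the halves.
Doubling c-c-c-c-c-c-c-c with '-' between the halves:

c-c-c-c-c-c-c-c-c-c-c-c-c-c-c-c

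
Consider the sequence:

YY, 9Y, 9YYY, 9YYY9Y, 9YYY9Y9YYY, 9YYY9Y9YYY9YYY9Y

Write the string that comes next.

Each term (from the third on) is the previous term followed by the one before it: term 3 = 9Y·YY = 9YYY.
Continuing: 9YYY9Y9YYY9YYY9Y · 9YYY9Y9YYY gives term 7.

9YYY9Y9YYY9YYY9Y9YYY9Y9YYY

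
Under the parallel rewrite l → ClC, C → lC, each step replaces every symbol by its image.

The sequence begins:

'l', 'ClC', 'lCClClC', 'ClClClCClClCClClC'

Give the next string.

φ(ClClClCClClCClClC) expands symbol-by-symbol to lC ClC lC ClC lC ClC lC lC ClC lC ClC lC lC ClC lC ClC lC; joining the 17 pieces gives the next term.

lCClClCClClCClClClCClClCClClClCClClCClClC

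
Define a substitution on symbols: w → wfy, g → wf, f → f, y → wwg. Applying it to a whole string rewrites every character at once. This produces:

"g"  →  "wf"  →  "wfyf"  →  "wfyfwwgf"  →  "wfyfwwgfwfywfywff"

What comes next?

Replace each of the 17 characters of wfyfwwgfwfywfywff in place — wfy f wwg f wfy wfy wf f wfy f wwg wfy f wwg wfy f f — and concatenate.

wfyfwwgfwfywfywffwfyfwwgwfyfwwgwfyff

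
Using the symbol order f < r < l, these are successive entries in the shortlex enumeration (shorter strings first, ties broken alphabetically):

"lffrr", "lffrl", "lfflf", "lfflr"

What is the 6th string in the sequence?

lfrff

Advancing 2 positions from lfflr through lfflr → lffll reaches term 6.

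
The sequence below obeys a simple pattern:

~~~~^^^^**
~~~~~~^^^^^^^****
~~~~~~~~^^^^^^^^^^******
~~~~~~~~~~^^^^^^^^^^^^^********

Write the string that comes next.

~~~~~~~~~~~~^^^^^^^^^^^^^^^^**********

Term n consists of 2n ~'s, followed by 3n-2 ^'s, followed by 2n-2 *'s, where the shown terms are n = 2, 3, 4, 5.
For the next term, n = 6, so the run lengths are 12, 16, 10.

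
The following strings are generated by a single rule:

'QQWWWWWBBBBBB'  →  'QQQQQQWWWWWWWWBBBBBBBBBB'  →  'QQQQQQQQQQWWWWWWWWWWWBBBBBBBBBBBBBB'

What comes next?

QQQQQQQQQQQQQQWWWWWWWWWWWWWWBBBBBBBBBBBBBBBBBB

Reading off run lengths: Q runs 2, 6, 10; W runs 5, 8, 11; B runs 6, 10, 14 — each is linear in n (n = 1, 2, …).
Setting n = 4 gives 14, 14, 18 characters in each block.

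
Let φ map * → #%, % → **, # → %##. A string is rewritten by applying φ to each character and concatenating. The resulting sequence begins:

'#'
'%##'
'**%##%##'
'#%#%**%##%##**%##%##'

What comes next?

Rewriting the 20 symbols of #%#%**%##%##**%##%## one by one yields %## ** %## ** #% #% ** %## %## ** %## %## #% #% ** %## %## ** %## %##; concatenated:

%##**%##**#%#%**%##%##**%##%###%#%**%##%##**%##%##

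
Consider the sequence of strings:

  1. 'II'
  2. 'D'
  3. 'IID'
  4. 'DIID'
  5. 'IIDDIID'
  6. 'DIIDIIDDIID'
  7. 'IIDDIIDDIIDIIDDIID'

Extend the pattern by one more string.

DIIDIIDDIIDIIDDIIDDIIDIIDDIID

From term 3 onward, concatenate the second-to-last term with the last: II·D = IID, D·IID = DIID, …
So term 8 is DIIDIIDDIID·IIDDIIDDIIDIIDDIID.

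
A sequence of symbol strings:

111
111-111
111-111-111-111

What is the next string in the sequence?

111-111-111-111-111-111-111-111

Every step duplicates the string with '-' between the halves.
One more doubling of 111-111-111-111 gives the answer.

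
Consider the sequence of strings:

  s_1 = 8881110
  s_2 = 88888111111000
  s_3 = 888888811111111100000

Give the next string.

Reading off run lengths: 8 runs 3, 5, 7; 1 runs 3, 6, 9; 0 runs 1, 3, 5 — each is linear in n (n = 1, 2, …).
At n = 4 the blocks have lengths 9, 12, 7.

8888888881111111111110000000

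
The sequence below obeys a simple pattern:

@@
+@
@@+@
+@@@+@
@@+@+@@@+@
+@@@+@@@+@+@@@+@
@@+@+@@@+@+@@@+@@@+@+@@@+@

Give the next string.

Each term (from the third on) is the two preceding terms concatenated in order: term 3 = @@·+@ = @@+@.
The next term joins +@@@+@@@+@+@@@+@ and @@+@+@@@+@+@@@+@@@+@+@@@+@.

+@@@+@@@+@+@@@+@@@+@+@@@+@+@@@+@@@+@+@@@+@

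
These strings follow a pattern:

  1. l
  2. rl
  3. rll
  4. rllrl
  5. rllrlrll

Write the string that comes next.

This is a Fibonacci-style word recurrence s(k) = s(k−1)·s(k−2): e.g. rl·l = rll.
So term 6 is rllrlrll·rllrl.

rllrlrllrllrl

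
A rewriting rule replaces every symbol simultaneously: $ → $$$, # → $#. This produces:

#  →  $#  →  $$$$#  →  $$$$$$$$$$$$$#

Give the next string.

$$$$$$$$$$$$$$$$$$$$$$$$$$$$$$$$$$$$$$$$#

φ($$$$$$$$$$$$$#) expands symbol-by-symbol to $$$ $$$ $$$ $$$ $$$ $$$ $$$ $$$ $$$ $$$ $$$ $$$ $$$ $#; joining the 14 pieces gives the next term.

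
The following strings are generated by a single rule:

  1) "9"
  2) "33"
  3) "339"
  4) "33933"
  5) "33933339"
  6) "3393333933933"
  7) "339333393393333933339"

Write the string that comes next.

This is a Fibonacci-style word recurrence s(k) = s(k−1)·s(k−2): e.g. 33·9 = 339.
Continuing: 339333393393333933339 · 3393333933933 gives term 8.

3393333933933339333393393333933933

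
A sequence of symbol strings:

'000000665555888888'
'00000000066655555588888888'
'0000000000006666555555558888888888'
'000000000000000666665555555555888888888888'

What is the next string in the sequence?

00000000000000000066666655555555555588888888888888

Reading off run lengths: 0 runs 6, 9, 12, 15; 6 runs 2, 3, 4, 5; 5 runs 4, 6, 8, 10; 8 runs 6, 8, 10, 12 — each is linear in n, where the shown terms are n = 2, 3, 4, 5.
For the next term, n = 6, so the run lengths are 18, 6, 12, 14.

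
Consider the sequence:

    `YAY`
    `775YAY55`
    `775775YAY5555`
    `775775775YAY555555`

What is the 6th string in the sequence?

Each term wraps the previous one in 775 on the left and 55 on the right.
From 775775775YAY555555, 2 further steps: 775775775YAY555555 → 775775775775YAY55555555 → (answer).

775775775775775YAY5555555555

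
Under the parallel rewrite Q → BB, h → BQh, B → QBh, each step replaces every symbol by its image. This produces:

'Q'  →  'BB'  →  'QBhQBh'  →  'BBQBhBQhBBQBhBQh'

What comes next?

φ(BBQBhBQhBBQBhBQh) expands symbol-by-symbol to QBh QBh BB QBh BQh QBh BB BQh QBh QBh BB QBh BQh QBh BB BQh; joining the 16 pieces gives the next term.

QBhQBhBBQBhBQhQBhBBBQhQBhQBhBBQBhBQhQBhBBBQh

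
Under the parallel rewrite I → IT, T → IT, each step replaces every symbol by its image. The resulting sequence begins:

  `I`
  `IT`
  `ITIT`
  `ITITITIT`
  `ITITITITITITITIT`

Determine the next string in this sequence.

ITITITITITITITITITITITITITITITIT

Applying the rule to each of the 16 symbols of ITITITITITITITIT gives the pieces IT IT IT IT IT IT IT IT IT IT IT IT IT IT IT IT, which concatenate to the answer.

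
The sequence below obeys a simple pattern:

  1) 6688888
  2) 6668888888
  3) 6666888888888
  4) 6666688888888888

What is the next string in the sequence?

6666668888888888888

Each string has the form 6^{n} 8^{2n+1}, where the shown terms are n = 2, 3, 4, 5.
At n = 6 the blocks have lengths 6, 13.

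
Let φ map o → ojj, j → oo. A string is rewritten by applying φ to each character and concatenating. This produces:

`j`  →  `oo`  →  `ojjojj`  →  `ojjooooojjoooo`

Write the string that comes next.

Applying the rule to each of the 14 symbols of ojjooooojjoooo gives the pieces ojj oo oo ojj ojj ojj ojj ojj oo oo ojj ojj ojj ojj, which concatenate to the answer.

ojjooooojjojjojjojjojjooooojjojjojjojj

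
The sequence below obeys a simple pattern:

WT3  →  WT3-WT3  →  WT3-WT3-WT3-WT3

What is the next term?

s(k+1) = s(k)·-·s(k) — each term doubles the last with '-' between the halves.
One more doubling of WT3-WT3-WT3-WT3 gives the answer.

WT3-WT3-WT3-WT3-WT3-WT3-WT3-WT3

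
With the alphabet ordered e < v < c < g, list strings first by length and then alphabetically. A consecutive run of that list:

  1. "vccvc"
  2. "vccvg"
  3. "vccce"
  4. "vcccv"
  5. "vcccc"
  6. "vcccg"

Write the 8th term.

vccgv

Stepping forward 2 times from vcccg: vcccg → vccge, then the target.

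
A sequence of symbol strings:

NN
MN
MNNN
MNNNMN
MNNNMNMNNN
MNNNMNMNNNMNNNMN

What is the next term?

This is a Fibonacci-style word recurrence s(k) = s(k−1)·s(k−2): e.g. MN·NN = MNNN.
So term 7 is MNNNMNMNNNMNNNMN·MNNNMNMNNN.

MNNNMNMNNNMNNNMNMNNNMNMNNN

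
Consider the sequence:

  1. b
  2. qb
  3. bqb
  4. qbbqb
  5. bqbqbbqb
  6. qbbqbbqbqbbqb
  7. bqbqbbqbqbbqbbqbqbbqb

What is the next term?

qbbqbbqbqbbqbbqbqbbqbqbbqbbqbqbbqb

From term 3 onward, concatenate the second-to-last term with the last: b·qb = bqb, qb·bqb = qbbqb, …
Continuing: qbbqbbqbqbbqb · bqbqbbqbqbbqbbqbqbbqb gives term 8.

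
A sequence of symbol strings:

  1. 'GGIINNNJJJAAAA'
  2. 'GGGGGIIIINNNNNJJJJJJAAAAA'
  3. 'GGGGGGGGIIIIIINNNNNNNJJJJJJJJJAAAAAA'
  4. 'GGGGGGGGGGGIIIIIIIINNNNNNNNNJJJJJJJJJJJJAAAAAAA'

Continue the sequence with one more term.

Term n consists of 3n-1 G's, followed by 2n I's, followed by 2n+1 N's, followed by 3n J's, followed by n+3 A's (n = 1, 2, …).
For the next term, n = 5, so the run lengths are 14, 10, 11, 15, 8.

GGGGGGGGGGGGGGIIIIIIIIIINNNNNNNNNNNJJJJJJJJJJJJJJJAAAAAAAA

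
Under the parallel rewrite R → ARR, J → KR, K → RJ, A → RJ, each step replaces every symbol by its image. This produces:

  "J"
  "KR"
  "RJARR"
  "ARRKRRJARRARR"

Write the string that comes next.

Replace each of the 13 characters of ARRKRRJARRARR in place — RJ ARR ARR RJ ARR ARR KR RJ ARR ARR RJ ARR ARR — and concatenate.

RJARRARRRJARRARRKRRJARRARRRJARRARR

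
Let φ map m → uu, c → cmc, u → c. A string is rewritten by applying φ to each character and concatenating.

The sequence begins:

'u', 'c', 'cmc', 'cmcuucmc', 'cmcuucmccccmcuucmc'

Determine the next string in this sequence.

cmcuucmccccmcuucmccmccmccmcuucmccccmcuucmc

Replace each of the 18 characters of cmcuucmccccmcuucmc in place — cmc uu cmc c c cmc uu cmc cmc cmc cmc uu cmc c c cmc uu cmc — and concatenate.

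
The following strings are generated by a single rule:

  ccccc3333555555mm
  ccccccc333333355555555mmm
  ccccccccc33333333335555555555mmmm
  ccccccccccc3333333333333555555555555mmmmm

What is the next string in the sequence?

Each string has the form c^{2n+1} 3^{3n-2} 5^{2n+2} m^{n}, where the shown terms are n = 2, 3, 4, 5.
For the next term, n = 6, so the run lengths are 13, 16, 14, 6.

ccccccccccccc333333333333333355555555555555mmmmmm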